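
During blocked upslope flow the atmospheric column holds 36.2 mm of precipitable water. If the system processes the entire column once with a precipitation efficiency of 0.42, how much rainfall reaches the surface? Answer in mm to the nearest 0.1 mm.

Rainfall = ε × PW = 0.42 × 36.2 = 15.2 mm.

rainfall ≈ 15.2 mm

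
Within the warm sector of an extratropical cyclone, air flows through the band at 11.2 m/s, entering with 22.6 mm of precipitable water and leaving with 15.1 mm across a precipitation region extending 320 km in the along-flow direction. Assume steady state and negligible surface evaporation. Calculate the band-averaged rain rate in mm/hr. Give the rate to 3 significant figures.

Column moisture flux per unit crosswind length is F = V × PW.
Inflow: F_in = 11.2 × 22.6 = 253.12 mm·m/s
Outflow: F_out = 11.2 × 15.1 = 169.12 mm·m/s
Steady-state rate R = (F_in − F_out)/L = (253.12 − 169.12) / 320000 m = 2.625e-04 mm/s.
R = 2.625e-04 × 3600 = 0.945 mm/hr.

R ≈ 0.945 mm/hr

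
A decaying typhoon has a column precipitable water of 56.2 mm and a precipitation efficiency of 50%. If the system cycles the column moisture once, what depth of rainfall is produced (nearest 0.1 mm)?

Rainfall = ε × PW = 0.50 × 56.2 = 28.1 mm.

rainfall ≈ 28.1 mm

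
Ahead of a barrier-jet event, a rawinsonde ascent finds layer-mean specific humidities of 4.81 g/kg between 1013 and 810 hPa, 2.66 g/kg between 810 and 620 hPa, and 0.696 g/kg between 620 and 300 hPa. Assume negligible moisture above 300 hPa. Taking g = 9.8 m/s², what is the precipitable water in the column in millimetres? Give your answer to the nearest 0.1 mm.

PW ≈ 17.4 mm

Precipitable water is the column-integrated vapour mass per unit area: PW = (1/g) Σ q̄ Δp, with q in kg/kg and Δp in Pa (1 kg/m² of water = 1 mm).
Layer 1013–810 hPa: Δp = 203 hPa = 20300 Pa, q̄ = 0.00481 kg/kg → 0.00481 × 20300 / 9.8 = 9.96 mm
Layer 810–620 hPa: Δp = 190 hPa = 19000 Pa, q̄ = 0.00266 kg/kg → 0.00266 × 19000 / 9.8 = 5.16 mm
Layer 620–300 hPa: Δp = 320 hPa = 32000 Pa, q̄ = 0.000696 kg/kg → 0.000696 × 32000 / 9.8 = 2.27 mm
PW = 9.96 + 5.16 + 2.27 = 17.39 ≈ 17.4 mm.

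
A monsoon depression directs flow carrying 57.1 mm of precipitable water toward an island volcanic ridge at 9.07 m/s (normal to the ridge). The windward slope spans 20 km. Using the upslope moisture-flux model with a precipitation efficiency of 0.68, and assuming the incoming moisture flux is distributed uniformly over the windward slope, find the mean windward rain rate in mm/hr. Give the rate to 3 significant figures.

Incoming column moisture flux per unit ridge length: F = V × PW = 9.07 × 57.1 = 517.897 mm·m/s.
Spread over the 20 km slope with efficiency ε = 0.68: R = ε·F/W = 0.68 × 517.897 / 20000 m = 1.761e-02 mm/s.
R = 1.761e-02 × 3600 = 63.4 mm/hr.

R ≈ 63.4 mm/hr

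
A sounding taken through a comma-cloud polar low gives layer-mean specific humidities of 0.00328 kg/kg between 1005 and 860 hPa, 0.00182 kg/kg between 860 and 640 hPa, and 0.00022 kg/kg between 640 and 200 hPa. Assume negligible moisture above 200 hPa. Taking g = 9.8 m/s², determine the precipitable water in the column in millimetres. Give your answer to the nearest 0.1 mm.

PW ≈ 9.9 mm

Precipitable water is the column-integrated vapour mass per unit area: PW = (1/g) Σ q̄ Δp, with q in kg/kg and Δp in Pa (1 kg/m² of water = 1 mm).
Layer 1005–860 hPa: Δp = 145 hPa = 14500 Pa, q̄ = 0.00328 kg/kg → 0.00328 × 14500 / 9.8 = 4.85 mm
Layer 860–640 hPa: Δp = 220 hPa = 22000 Pa, q̄ = 0.00182 kg/kg → 0.00182 × 22000 / 9.8 = 4.09 mm
Layer 640–200 hPa: Δp = 440 hPa = 44000 Pa, q̄ = 0.00022 kg/kg → 0.00022 × 44000 / 9.8 = 0.99 mm
PW = 4.85 + 4.09 + 0.99 = 9.93 ≈ 9.9 mm.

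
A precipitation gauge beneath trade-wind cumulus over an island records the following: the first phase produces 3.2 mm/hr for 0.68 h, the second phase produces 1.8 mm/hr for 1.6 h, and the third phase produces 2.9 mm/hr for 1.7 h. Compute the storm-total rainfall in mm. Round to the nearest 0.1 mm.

total ≈ 10.0 mm

Total = Σ Rᵢ Δtᵢ = 3.2 × 0.68 + 1.8 × 1.6 + 2.9 × 1.7
      = 2.176 + 2.88 + 4.93 = 10.0 mm.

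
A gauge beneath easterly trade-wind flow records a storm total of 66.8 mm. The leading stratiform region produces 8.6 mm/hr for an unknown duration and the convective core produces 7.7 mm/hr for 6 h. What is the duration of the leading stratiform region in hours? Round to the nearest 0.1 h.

duration ≈ 2.4 h

Known phases: 7.7 × 6 = 46.2 mm.
Remaining depth = 66.8 − 46.2 = 20.6 mm.
Duration = 20.6 / 8.6 = 2.4 h.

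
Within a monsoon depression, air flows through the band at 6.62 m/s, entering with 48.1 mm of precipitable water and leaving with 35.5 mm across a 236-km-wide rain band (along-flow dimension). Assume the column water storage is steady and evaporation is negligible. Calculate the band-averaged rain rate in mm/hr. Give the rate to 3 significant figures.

R ≈ 1.27 mm/hr

Column moisture flux per unit crosswind length is F = V × PW.
Inflow: F_in = 6.62 × 48.1 = 318.422 mm·m/s
Outflow: F_out = 6.62 × 35.5 = 235.01 mm·m/s
Steady-state rate R = (F_in − F_out)/L = (318.422 − 235.01) / 236000 m = 3.534e-04 mm/s.
R = 3.534e-04 × 3600 = 1.27 mm/hr.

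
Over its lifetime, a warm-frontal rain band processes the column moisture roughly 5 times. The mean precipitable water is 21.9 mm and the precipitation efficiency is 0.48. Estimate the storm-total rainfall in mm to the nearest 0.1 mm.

Each cycle deposits ε × PW = 0.48 × 21.9 = 10.512 mm.
Over 5 cycles: 5 × 10.512 = 52.6 mm.

rainfall ≈ 52.6 mm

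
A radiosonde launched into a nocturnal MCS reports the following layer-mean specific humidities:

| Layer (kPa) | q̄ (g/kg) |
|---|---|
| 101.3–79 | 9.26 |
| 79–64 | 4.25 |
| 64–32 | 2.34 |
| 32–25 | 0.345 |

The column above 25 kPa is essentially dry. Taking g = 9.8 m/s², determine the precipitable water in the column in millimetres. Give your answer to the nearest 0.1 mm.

Precipitable water is the column-integrated vapour mass per unit area: PW = (1/g) Σ q̄ Δp, with q in kg/kg and Δp in Pa (1 kg/m² of water = 1 mm).
Layer 101.3–79 kPa: Δp = 223 hPa = 22300 Pa, q̄ = 0.00926 kg/kg → 0.00926 × 22300 / 9.8 = 21.07 mm
Layer 79–64 kPa: Δp = 150 hPa = 15000 Pa, q̄ = 0.00425 kg/kg → 0.00425 × 15000 / 9.8 = 6.51 mm
Layer 64–32 kPa: Δp = 320 hPa = 32000 Pa, q̄ = 0.00234 kg/kg → 0.00234 × 32000 / 9.8 = 7.64 mm
Layer 32–25 kPa: Δp = 70 hPa = 7000 Pa, q̄ = 0.000345 kg/kg → 0.000345 × 7000 / 9.8 = 0.25 mm
PW = 21.07 + 6.51 + 7.64 + 0.25 = 35.47 ≈ 35.5 mm.

PW ≈ 35.5 mm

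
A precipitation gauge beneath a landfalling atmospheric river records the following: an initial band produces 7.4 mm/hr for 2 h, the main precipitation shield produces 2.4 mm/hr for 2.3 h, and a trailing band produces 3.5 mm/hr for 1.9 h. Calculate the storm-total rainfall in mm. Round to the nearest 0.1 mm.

Total = Σ Rᵢ Δtᵢ = 7.4 × 2 + 2.4 × 2.3 + 3.5 × 1.9
      = 14.8 + 5.52 + 6.65 = 27.0 mm.

total ≈ 27.0 mm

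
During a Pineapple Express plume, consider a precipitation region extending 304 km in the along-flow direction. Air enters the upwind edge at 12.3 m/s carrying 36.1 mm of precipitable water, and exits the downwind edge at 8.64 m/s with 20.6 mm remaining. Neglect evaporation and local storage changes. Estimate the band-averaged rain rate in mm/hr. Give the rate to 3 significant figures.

Column moisture flux per unit crosswind length is F = V × PW.
Inflow: F_in = 12.3 × 36.1 = 444.03 mm·m/s
Outflow: F_out = 8.64 × 20.6 = 177.984 mm·m/s
Steady-state rate R = (F_in − F_out)/L = (444.03 − 177.984) / 304000 m = 8.752e-04 mm/s.
R = 8.752e-04 × 3600 = 3.15 mm/hr.

R ≈ 3.15 mm/hr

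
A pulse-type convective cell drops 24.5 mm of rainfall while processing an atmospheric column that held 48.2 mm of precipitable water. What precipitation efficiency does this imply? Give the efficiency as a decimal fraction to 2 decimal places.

ε ≈ 0.51

ε = rainfall / PW = 24.5 / 48.2 = 0.51.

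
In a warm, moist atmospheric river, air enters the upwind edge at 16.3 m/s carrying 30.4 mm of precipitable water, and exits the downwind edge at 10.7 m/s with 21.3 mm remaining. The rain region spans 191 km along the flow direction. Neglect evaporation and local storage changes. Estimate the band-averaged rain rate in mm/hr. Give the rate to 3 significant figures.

Column moisture flux per unit crosswind length is F = V × PW.
Inflow: F_in = 16.3 × 30.4 = 495.52 mm·m/s
Outflow: F_out = 10.7 × 21.3 = 227.91 mm·m/s
Steady-state rate R = (F_in − F_out)/L = (495.52 − 227.91) / 191000 m = 1.401e-03 mm/s.
R = 1.401e-03 × 3600 = 5.04 mm/hr.

R ≈ 5.04 mm/hr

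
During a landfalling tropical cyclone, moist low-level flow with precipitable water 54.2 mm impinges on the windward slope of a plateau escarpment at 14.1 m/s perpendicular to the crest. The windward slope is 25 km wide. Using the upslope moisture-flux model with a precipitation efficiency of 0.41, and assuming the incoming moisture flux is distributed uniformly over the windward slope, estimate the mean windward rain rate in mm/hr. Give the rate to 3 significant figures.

Incoming column moisture flux per unit ridge length: F = V × PW = 14.1 × 54.2 = 764.22 mm·m/s.
Spread over the 25 km slope with efficiency ε = 0.41: R = ε·F/W = 0.41 × 764.22 / 25000 m = 1.253e-02 mm/s.
R = 1.253e-02 × 3600 = 45.1 mm/hr.

R ≈ 45.1 mm/hr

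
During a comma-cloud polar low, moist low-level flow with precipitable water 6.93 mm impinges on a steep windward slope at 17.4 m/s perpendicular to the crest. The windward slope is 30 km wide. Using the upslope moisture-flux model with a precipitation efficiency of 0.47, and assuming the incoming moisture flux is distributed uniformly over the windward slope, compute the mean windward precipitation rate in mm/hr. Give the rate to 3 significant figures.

Incoming column moisture flux per unit ridge length: F = V × PW = 17.4 × 6.93 = 120.582 mm·m/s.
Spread over the 30 km slope with efficiency ε = 0.47: R = ε·F/W = 0.47 × 120.582 / 30000 m = 1.889e-03 mm/s.
R = 1.889e-03 × 3600 = 6.80 mm/hr.

R ≈ 6.80 mm/hr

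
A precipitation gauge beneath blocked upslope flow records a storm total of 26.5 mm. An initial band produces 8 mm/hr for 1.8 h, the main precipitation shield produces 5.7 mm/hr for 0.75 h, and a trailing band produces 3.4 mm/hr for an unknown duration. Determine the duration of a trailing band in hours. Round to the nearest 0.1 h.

Known phases: 8 × 1.8 + 5.7 × 0.75 = 14.4 + 4.275 = 18.675 mm.
Remaining depth = 26.5 − 18.675 = 7.825 mm.
Duration = 7.825 / 3.4 = 2.3 h.

duration ≈ 2.3 h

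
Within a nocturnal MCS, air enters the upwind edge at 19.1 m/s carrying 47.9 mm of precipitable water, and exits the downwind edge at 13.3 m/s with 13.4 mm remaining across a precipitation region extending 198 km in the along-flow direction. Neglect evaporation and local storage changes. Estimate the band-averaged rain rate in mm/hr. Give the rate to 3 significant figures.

R ≈ 13.4 mm/hr

Column moisture flux per unit crosswind length is F = V × PW.
Inflow: F_in = 19.1 × 47.9 = 914.89 mm·m/s
Outflow: F_out = 13.3 × 13.4 = 178.22 mm·m/s
Steady-state rate R = (F_in − F_out)/L = (914.89 − 178.22) / 198000 m = 3.721e-03 mm/s.
R = 3.721e-03 × 3600 = 13.4 mm/hr.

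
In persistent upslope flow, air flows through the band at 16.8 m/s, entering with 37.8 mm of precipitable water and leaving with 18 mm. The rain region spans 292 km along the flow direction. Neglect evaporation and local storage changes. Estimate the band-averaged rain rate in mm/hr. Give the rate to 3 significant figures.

Column moisture flux per unit crosswind length is F = V × PW.
Inflow: F_in = 16.8 × 37.8 = 635.04 mm·m/s
Outflow: F_out = 16.8 × 18 = 302.4 mm·m/s
Steady-state rate R = (F_in − F_out)/L = (635.04 − 302.4) / 292000 m = 1.139e-03 mm/s.
R = 1.139e-03 × 3600 = 4.10 mm/hr.

R ≈ 4.10 mm/hr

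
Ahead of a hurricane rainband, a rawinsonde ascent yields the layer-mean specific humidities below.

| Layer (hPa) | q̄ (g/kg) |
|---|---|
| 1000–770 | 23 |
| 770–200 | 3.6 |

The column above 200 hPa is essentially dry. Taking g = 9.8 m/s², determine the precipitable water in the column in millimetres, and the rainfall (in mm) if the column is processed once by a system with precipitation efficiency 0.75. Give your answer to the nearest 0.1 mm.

Precipitable water is the column-integrated vapour mass per unit area: PW = (1/g) Σ q̄ Δp, with q in kg/kg and Δp in Pa (1 kg/m² of water = 1 mm).
Layer 1000–770 hPa: Δp = 230 hPa = 23000 Pa, q̄ = 0.023 kg/kg → 0.023 × 23000 / 9.8 = 53.98 mm
Layer 770–200 hPa: Δp = 570 hPa = 57000 Pa, q̄ = 0.0036 kg/kg → 0.0036 × 57000 / 9.8 = 20.94 mm
PW = 53.98 + 20.94 = 74.92 ≈ 74.9 mm.
Rainfall = ε × PW = 0.75 × 74.9 = 56.2 mm.

PW ≈ 74.9 mm; rainfall ≈ 56.2 mm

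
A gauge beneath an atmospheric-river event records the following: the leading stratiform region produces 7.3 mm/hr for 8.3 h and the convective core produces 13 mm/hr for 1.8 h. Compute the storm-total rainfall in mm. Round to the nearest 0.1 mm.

total ≈ 84.0 mm

Total = Σ Rᵢ Δtᵢ = 7.3 × 8.3 + 13 × 1.8
      = 60.59 + 23.4 = 84.0 mm.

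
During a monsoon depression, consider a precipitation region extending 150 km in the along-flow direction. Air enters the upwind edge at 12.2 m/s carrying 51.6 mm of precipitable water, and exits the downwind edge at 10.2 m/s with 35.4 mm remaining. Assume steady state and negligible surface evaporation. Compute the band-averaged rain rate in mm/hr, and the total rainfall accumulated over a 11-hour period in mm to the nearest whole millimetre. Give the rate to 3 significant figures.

Column moisture flux per unit crosswind length is F = V × PW.
Inflow: F_in = 12.2 × 51.6 = 629.52 mm·m/s
Outflow: F_out = 10.2 × 35.4 = 361.08 mm·m/s
Steady-state rate R = (F_in − F_out)/L = (629.52 − 361.08) / 150000 m = 1.790e-03 mm/s.
R = 1.790e-03 × 3600 = 6.44 mm/hr.
Over 11 h: total = 6.44 × 11 = 70.84 ≈ 71 mm.

R ≈ 6.44 mm/hr; total ≈ 71 mm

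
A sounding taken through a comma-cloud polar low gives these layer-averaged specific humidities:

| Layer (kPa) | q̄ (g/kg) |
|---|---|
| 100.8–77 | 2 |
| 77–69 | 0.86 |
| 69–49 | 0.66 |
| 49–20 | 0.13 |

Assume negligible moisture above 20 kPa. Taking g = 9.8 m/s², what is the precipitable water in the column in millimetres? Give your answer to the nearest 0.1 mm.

PW ≈ 7.3 mm

Precipitable water is the column-integrated vapour mass per unit area: PW = (1/g) Σ q̄ Δp, with q in kg/kg and Δp in Pa (1 kg/m² of water = 1 mm).
Layer 100.8–77 kPa: Δp = 238 hPa = 23800 Pa, q̄ = 0.002 kg/kg → 0.002 × 23800 / 9.8 = 4.86 mm
Layer 77–69 kPa: Δp = 80 hPa = 8000 Pa, q̄ = 0.00086 kg/kg → 0.00086 × 8000 / 9.8 = 0.70 mm
Layer 69–49 kPa: Δp = 200 hPa = 20000 Pa, q̄ = 0.00066 kg/kg → 0.00066 × 20000 / 9.8 = 1.35 mm
Layer 49–20 kPa: Δp = 290 hPa = 29000 Pa, q̄ = 0.00013 kg/kg → 0.00013 × 29000 / 9.8 = 0.38 mm
PW = 4.86 + 0.70 + 1.35 + 0.38 = 7.29 ≈ 7.3 mm.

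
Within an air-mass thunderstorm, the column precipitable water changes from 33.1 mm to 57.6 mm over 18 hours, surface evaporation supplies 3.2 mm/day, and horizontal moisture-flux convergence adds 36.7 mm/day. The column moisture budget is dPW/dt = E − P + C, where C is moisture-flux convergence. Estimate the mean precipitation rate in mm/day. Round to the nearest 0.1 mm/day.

dPW/dt = (57.6 − 33.1) mm / (18/24 day) = +32.667 mm/day.
P = E + C − dPW/dt = 3.2 + (36.7) − (+32.667) = 7.2 mm/day.

P ≈ 7.2 mm/day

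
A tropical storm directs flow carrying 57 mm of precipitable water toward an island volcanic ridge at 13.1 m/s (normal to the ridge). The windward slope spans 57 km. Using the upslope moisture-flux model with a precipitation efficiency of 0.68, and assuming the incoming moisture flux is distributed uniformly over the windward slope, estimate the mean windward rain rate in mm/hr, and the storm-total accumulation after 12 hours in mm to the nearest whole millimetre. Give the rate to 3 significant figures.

R ≈ 32.1 mm/hr; total ≈ 385 mm

Incoming column moisture flux per unit ridge length: F = V × PW = 13.1 × 57 = 746.7 mm·m/s.
Spread over the 57 km slope with efficiency ε = 0.68: R = ε·F/W = 0.68 × 746.7 / 57000 m = 8.908e-03 mm/s.
R = 8.908e-03 × 3600 = 32.1 mm/hr.
Over 12 h: total = 32.1 × 12 = 385.2 ≈ 385 mm.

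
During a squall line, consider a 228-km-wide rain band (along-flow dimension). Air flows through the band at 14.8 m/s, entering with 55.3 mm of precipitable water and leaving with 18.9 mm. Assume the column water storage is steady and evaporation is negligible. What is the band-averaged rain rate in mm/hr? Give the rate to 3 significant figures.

R ≈ 8.51 mm/hr

Column moisture flux per unit crosswind length is F = V × PW.
Inflow: F_in = 14.8 × 55.3 = 818.44 mm·m/s
Outflow: F_out = 14.8 × 18.9 = 279.72 mm·m/s
Steady-state rate R = (F_in − F_out)/L = (818.44 − 279.72) / 228000 m = 2.363e-03 mm/s.
R = 2.363e-03 × 3600 = 8.51 mm/hr.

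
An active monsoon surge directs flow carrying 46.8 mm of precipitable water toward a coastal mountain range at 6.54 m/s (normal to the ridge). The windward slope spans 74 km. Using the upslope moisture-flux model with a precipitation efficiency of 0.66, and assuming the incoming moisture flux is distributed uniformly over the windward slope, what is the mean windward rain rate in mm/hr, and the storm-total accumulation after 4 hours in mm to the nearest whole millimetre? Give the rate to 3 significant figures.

Incoming column moisture flux per unit ridge length: F = V × PW = 6.54 × 46.8 = 306.072 mm·m/s.
Spread over the 74 km slope with efficiency ε = 0.66: R = ε·F/W = 0.66 × 306.072 / 74000 m = 2.730e-03 mm/s.
R = 2.730e-03 × 3600 = 9.83 mm/hr.
Over 4 h: total = 9.83 × 4 = 39.32 ≈ 39 mm.

R ≈ 9.83 mm/hr; total ≈ 39 mm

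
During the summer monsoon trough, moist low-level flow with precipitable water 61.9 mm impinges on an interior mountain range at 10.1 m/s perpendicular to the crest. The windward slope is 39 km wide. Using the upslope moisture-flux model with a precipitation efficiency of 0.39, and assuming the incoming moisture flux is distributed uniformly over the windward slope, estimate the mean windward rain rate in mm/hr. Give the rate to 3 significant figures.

Incoming column moisture flux per unit ridge length: F = V × PW = 10.1 × 61.9 = 625.19 mm·m/s.
Spread over the 39 km slope with efficiency ε = 0.39: R = ε·F/W = 0.39 × 625.19 / 39000 m = 6.252e-03 mm/s.
R = 6.252e-03 × 3600 = 22.5 mm/hr.

R ≈ 22.5 mm/hr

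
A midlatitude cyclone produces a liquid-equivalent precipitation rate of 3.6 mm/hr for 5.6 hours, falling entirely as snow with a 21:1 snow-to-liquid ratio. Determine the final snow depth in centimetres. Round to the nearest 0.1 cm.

snow depth ≈ 42.3 cm

Liquid-equivalent depth = 3.6 × 5.6 = 20.16 mm.
Snow depth = 20.16 mm × 21 = 423.36 mm = 42.3 cm.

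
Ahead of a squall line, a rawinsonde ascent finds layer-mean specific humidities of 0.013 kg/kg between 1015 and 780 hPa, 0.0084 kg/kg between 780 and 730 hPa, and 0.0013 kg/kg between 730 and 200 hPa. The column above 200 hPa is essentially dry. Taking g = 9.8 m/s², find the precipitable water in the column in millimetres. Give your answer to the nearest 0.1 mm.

Precipitable water is the column-integrated vapour mass per unit area: PW = (1/g) Σ q̄ Δp, with q in kg/kg and Δp in Pa (1 kg/m² of water = 1 mm).
Layer 1015–780 hPa: Δp = 235 hPa = 23500 Pa, q̄ = 0.013 kg/kg → 0.013 × 23500 / 9.8 = 31.17 mm
Layer 780–730 hPa: Δp = 50 hPa = 5000 Pa, q̄ = 0.0084 kg/kg → 0.0084 × 5000 / 9.8 = 4.29 mm
Layer 730–200 hPa: Δp = 530 hPa = 53000 Pa, q̄ = 0.0013 kg/kg → 0.0013 × 53000 / 9.8 = 7.03 mm
PW = 31.17 + 4.29 + 7.03 = 42.49 ≈ 42.5 mm.

PW ≈ 42.5 mm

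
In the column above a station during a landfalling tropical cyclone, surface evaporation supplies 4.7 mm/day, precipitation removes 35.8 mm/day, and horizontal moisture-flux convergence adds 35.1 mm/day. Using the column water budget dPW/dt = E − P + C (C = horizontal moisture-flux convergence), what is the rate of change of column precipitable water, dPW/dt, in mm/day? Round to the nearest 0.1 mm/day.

dPW/dt ≈ 4.0 mm/day

dPW/dt = E − P + C = 4.7 − 35.8 + (35.1) = 4.0 mm/day.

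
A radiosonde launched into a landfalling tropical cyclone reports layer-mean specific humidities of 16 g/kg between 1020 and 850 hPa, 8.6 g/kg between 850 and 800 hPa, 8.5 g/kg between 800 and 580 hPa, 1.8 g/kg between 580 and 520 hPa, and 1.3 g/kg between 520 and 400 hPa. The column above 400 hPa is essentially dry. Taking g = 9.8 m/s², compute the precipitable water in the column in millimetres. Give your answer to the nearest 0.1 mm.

PW ≈ 53.9 mm

Precipitable water is the column-integrated vapour mass per unit area: PW = (1/g) Σ q̄ Δp, with q in kg/kg and Δp in Pa (1 kg/m² of water = 1 mm).
Layer 1020–850 hPa: Δp = 170 hPa = 17000 Pa, q̄ = 0.016 kg/kg → 0.016 × 17000 / 9.8 = 27.76 mm
Layer 850–800 hPa: Δp = 50 hPa = 5000 Pa, q̄ = 0.0086 kg/kg → 0.0086 × 5000 / 9.8 = 4.39 mm
Layer 800–580 hPa: Δp = 220 hPa = 22000 Pa, q̄ = 0.0085 kg/kg → 0.0085 × 22000 / 9.8 = 19.08 mm
Layer 580–520 hPa: Δp = 60 hPa = 6000 Pa, q̄ = 0.0018 kg/kg → 0.0018 × 6000 / 9.8 = 1.10 mm
Layer 520–400 hPa: Δp = 120 hPa = 12000 Pa, q̄ = 0.0013 kg/kg → 0.0013 × 12000 / 9.8 = 1.59 mm
PW = 27.76 + 4.39 + 19.08 + 1.10 + 1.59 = 53.92 ≈ 53.9 mm.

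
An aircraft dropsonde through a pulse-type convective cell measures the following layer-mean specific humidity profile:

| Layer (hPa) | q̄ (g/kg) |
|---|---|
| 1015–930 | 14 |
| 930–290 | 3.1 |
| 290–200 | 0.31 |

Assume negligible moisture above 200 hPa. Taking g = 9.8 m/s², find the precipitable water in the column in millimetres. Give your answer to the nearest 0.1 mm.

PW ≈ 32.7 mm

Precipitable water is the column-integrated vapour mass per unit area: PW = (1/g) Σ q̄ Δp, with q in kg/kg and Δp in Pa (1 kg/m² of water = 1 mm).
Layer 1015–930 hPa: Δp = 85 hPa = 8500 Pa, q̄ = 0.014 kg/kg → 0.014 × 8500 / 9.8 = 12.14 mm
Layer 930–290 hPa: Δp = 640 hPa = 64000 Pa, q̄ = 0.0031 kg/kg → 0.0031 × 64000 / 9.8 = 20.24 mm
Layer 290–200 hPa: Δp = 90 hPa = 9000 Pa, q̄ = 0.00031 kg/kg → 0.00031 × 9000 / 9.8 = 0.28 mm
PW = 12.14 + 20.24 + 0.28 = 32.66 ≈ 32.7 mm.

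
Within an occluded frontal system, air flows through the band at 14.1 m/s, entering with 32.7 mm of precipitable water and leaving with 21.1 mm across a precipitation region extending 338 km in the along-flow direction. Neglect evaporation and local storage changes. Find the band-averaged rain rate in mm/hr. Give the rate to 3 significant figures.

Column moisture flux per unit crosswind length is F = V × PW.
Inflow: F_in = 14.1 × 32.7 = 461.07 mm·m/s
Outflow: F_out = 14.1 × 21.1 = 297.51 mm·m/s
Steady-state rate R = (F_in − F_out)/L = (461.07 − 297.51) / 338000 m = 4.839e-04 mm/s.
R = 4.839e-04 × 3600 = 1.74 mm/hr.

R ≈ 1.74 mm/hr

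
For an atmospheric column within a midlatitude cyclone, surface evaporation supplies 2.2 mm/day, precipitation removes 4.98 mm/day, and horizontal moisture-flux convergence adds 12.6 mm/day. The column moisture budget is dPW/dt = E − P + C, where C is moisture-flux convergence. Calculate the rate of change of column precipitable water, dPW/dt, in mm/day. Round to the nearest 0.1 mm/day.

dPW/dt ≈ 9.8 mm/day

dPW/dt = E − P + C = 2.2 − 4.98 + (12.6) = 9.8 mm/day.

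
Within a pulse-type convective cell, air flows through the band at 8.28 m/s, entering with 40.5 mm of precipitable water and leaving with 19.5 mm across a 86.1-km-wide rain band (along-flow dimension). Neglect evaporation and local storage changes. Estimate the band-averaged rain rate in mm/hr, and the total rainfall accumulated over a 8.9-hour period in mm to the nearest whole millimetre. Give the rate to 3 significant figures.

R ≈ 7.27 mm/hr; total ≈ 65 mm

Column moisture flux per unit crosswind length is F = V × PW.
Inflow: F_in = 8.28 × 40.5 = 335.34 mm·m/s
Outflow: F_out = 8.28 × 19.5 = 161.46 mm·m/s
Steady-state rate R = (F_in − F_out)/L = (335.34 − 161.46) / 86100 m = 2.020e-03 mm/s.
R = 2.020e-03 × 3600 = 7.27 mm/hr.
Over 8.9 h: total = 7.27 × 8.9 = 64.703 ≈ 65 mm.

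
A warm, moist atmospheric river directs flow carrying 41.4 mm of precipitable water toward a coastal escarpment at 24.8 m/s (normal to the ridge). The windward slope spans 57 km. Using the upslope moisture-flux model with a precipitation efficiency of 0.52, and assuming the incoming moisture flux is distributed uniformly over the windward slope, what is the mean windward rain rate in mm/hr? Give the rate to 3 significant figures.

Incoming column moisture flux per unit ridge length: F = V × PW = 24.8 × 41.4 = 1026.72 mm·m/s.
Spread over the 57 km slope with efficiency ε = 0.52: R = ε·F/W = 0.52 × 1026.72 / 57000 m = 9.367e-03 mm/s.
R = 9.367e-03 × 3600 = 33.7 mm/hr.

R ≈ 33.7 mm/hr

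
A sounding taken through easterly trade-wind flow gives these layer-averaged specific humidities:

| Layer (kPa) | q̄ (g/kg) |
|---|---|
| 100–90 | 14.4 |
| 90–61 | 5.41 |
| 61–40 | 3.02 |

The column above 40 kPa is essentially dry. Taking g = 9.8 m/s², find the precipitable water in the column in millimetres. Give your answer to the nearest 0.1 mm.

Precipitable water is the column-integrated vapour mass per unit area: PW = (1/g) Σ q̄ Δp, with q in kg/kg and Δp in Pa (1 kg/m² of water = 1 mm).
Layer 100–90 kPa: Δp = 100 hPa = 10000 Pa, q̄ = 0.0144 kg/kg → 0.0144 × 10000 / 9.8 = 14.69 mm
Layer 90–61 kPa: Δp = 290 hPa = 29000 Pa, q̄ = 0.00541 kg/kg → 0.00541 × 29000 / 9.8 = 16.01 mm
Layer 61–40 kPa: Δp = 210 hPa = 21000 Pa, q̄ = 0.00302 kg/kg → 0.00302 × 21000 / 9.8 = 6.47 mm
PW = 14.69 + 16.01 + 6.47 = 37.17 ≈ 37.2 mm.

PW ≈ 37.2 mm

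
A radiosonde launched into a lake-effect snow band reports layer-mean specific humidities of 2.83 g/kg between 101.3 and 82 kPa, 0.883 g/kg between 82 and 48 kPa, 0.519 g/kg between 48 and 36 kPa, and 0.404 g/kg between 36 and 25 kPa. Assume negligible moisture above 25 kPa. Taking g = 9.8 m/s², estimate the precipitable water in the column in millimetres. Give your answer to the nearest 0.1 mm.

PW ≈ 9.7 mm

Precipitable water is the column-integrated vapour mass per unit area: PW = (1/g) Σ q̄ Δp, with q in kg/kg and Δp in Pa (1 kg/m² of water = 1 mm).
Layer 101.3–82 kPa: Δp = 193 hPa = 19300 Pa, q̄ = 0.00283 kg/kg → 0.00283 × 19300 / 9.8 = 5.57 mm
Layer 82–48 kPa: Δp = 340 hPa = 34000 Pa, q̄ = 0.000883 kg/kg → 0.000883 × 34000 / 9.8 = 3.06 mm
Layer 48–36 kPa: Δp = 120 hPa = 12000 Pa, q̄ = 0.000519 kg/kg → 0.000519 × 12000 / 9.8 = 0.64 mm
Layer 36–25 kPa: Δp = 110 hPa = 11000 Pa, q̄ = 0.000404 kg/kg → 0.000404 × 11000 / 9.8 = 0.45 mm
PW = 5.57 + 3.06 + 0.64 + 0.45 = 9.72 ≈ 9.7 mm.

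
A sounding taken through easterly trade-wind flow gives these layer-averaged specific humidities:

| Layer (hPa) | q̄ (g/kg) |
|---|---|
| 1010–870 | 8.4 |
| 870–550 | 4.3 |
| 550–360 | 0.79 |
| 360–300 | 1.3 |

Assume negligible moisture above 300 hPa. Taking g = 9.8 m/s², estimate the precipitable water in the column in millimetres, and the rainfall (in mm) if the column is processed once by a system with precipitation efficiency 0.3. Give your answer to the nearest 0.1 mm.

Precipitable water is the column-integrated vapour mass per unit area: PW = (1/g) Σ q̄ Δp, with q in kg/kg and Δp in Pa (1 kg/m² of water = 1 mm).
Layer 1010–870 hPa: Δp = 140 hPa = 14000 Pa, q̄ = 0.0084 kg/kg → 0.0084 × 14000 / 9.8 = 12.00 mm
Layer 870–550 hPa: Δp = 320 hPa = 32000 Pa, q̄ = 0.0043 kg/kg → 0.0043 × 32000 / 9.8 = 14.04 mm
Layer 550–360 hPa: Δp = 190 hPa = 19000 Pa, q̄ = 0.00079 kg/kg → 0.00079 × 19000 / 9.8 = 1.53 mm
Layer 360–300 hPa: Δp = 60 hPa = 6000 Pa, q̄ = 0.0013 kg/kg → 0.0013 × 6000 / 9.8 = 0.80 mm
PW = 12.00 + 14.04 + 1.53 + 0.80 = 28.37 ≈ 28.4 mm.
Rainfall = ε × PW = 0.3 × 28.4 = 8.5 mm.

PW ≈ 28.4 mm; rainfall ≈ 8.5 mm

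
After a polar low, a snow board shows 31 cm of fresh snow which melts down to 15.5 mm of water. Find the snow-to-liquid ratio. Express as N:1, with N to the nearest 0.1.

Ratio = snow depth / SWE = 310 mm / 15.5 mm = 20.0, i.e. 20.0:1.

ratio ≈ 20.0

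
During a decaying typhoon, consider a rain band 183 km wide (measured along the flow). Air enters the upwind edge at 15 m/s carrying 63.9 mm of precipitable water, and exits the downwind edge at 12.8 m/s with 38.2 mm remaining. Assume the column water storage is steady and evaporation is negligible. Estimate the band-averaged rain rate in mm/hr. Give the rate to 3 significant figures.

R ≈ 9.24 mm/hr

Column moisture flux per unit crosswind length is F = V × PW.
Inflow: F_in = 15 × 63.9 = 958.5 mm·m/s
Outflow: F_out = 12.8 × 38.2 = 488.96 mm·m/s
Steady-state rate R = (F_in − F_out)/L = (958.5 − 488.96) / 183000 m = 2.566e-03 mm/s.
R = 2.566e-03 × 3600 = 9.24 mm/hr.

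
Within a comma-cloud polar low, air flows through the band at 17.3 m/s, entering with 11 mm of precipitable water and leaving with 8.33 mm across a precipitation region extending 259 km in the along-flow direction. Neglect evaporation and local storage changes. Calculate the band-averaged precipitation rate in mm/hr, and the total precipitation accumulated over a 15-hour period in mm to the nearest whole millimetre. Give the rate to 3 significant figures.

R ≈ 0.642 mm/hr; total ≈ 10 mm

Column moisture flux per unit crosswind length is F = V × PW.
Inflow: F_in = 17.3 × 11 = 190.3 mm·m/s
Outflow: F_out = 17.3 × 8.33 = 144.109 mm·m/s
Steady-state rate R = (F_in − F_out)/L = (190.3 − 144.109) / 259000 m = 1.783e-04 mm/s.
R = 1.783e-04 × 3600 = 0.642 mm/hr.
Over 15 h: total = 0.642 × 15 = 9.63 ≈ 10 mm.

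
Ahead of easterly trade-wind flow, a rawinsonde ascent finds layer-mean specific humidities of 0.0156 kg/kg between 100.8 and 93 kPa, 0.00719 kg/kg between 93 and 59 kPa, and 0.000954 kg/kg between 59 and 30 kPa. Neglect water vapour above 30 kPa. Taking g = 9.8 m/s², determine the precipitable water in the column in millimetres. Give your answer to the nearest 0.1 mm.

PW ≈ 40.2 mm

Precipitable water is the column-integrated vapour mass per unit area: PW = (1/g) Σ q̄ Δp, with q in kg/kg and Δp in Pa (1 kg/m² of water = 1 mm).
Layer 100.8–93 kPa: Δp = 78 hPa = 7800 Pa, q̄ = 0.0156 kg/kg → 0.0156 × 7800 / 9.8 = 12.42 mm
Layer 93–59 kPa: Δp = 340 hPa = 34000 Pa, q̄ = 0.00719 kg/kg → 0.00719 × 34000 / 9.8 = 24.94 mm
Layer 59–30 kPa: Δp = 290 hPa = 29000 Pa, q̄ = 0.000954 kg/kg → 0.000954 × 29000 / 9.8 = 2.82 mm
PW = 12.42 + 24.94 + 2.82 = 40.18 ≈ 40.2 mm.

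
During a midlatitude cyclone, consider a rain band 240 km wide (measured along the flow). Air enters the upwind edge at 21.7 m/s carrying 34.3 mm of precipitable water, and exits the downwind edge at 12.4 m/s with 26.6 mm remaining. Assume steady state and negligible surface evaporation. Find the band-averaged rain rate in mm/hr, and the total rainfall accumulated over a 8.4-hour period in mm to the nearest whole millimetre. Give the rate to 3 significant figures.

R ≈ 6.22 mm/hr; total ≈ 52 mm

Column moisture flux per unit crosswind length is F = V × PW.
Inflow: F_in = 21.7 × 34.3 = 744.31 mm·m/s
Outflow: F_out = 12.4 × 26.6 = 329.84 mm·m/s
Steady-state rate R = (F_in − F_out)/L = (744.31 − 329.84) / 240000 m = 1.727e-03 mm/s.
R = 1.727e-03 × 3600 = 6.22 mm/hr.
Over 8.4 h: total = 6.22 × 8.4 = 52.248 ≈ 52 mm.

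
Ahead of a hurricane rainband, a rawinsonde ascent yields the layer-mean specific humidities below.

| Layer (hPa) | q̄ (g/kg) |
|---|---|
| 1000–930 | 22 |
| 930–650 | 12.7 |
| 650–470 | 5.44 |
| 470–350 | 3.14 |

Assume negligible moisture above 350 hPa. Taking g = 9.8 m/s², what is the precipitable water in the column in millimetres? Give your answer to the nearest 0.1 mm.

Precipitable water is the column-integrated vapour mass per unit area: PW = (1/g) Σ q̄ Δp, with q in kg/kg and Δp in Pa (1 kg/m² of water = 1 mm).
Layer 1000–930 hPa: Δp = 70 hPa = 7000 Pa, q̄ = 0.022 kg/kg → 0.022 × 7000 / 9.8 = 15.71 mm
Layer 930–650 hPa: Δp = 280 hPa = 28000 Pa, q̄ = 0.0127 kg/kg → 0.0127 × 28000 / 9.8 = 36.29 mm
Layer 650–470 hPa: Δp = 180 hPa = 18000 Pa, q̄ = 0.00544 kg/kg → 0.00544 × 18000 / 9.8 = 9.99 mm
Layer 470–350 hPa: Δp = 120 hPa = 12000 Pa, q̄ = 0.00314 kg/kg → 0.00314 × 12000 / 9.8 = 3.84 mm
PW = 15.71 + 36.29 + 9.99 + 3.84 = 65.83 ≈ 65.8 mm.

PW ≈ 65.8 mm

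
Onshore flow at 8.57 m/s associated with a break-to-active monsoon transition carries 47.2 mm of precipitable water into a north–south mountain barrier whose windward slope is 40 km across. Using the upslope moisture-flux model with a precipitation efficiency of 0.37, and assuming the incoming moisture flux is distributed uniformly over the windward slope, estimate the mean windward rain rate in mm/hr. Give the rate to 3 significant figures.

R ≈ 13.5 mm/hr

Incoming column moisture flux per unit ridge length: F = V × PW = 8.57 × 47.2 = 404.504 mm·m/s.
Spread over the 40 km slope with efficiency ε = 0.37: R = ε·F/W = 0.37 × 404.504 / 40000 m = 3.742e-03 mm/s.
R = 3.742e-03 × 3600 = 13.5 mm/hr.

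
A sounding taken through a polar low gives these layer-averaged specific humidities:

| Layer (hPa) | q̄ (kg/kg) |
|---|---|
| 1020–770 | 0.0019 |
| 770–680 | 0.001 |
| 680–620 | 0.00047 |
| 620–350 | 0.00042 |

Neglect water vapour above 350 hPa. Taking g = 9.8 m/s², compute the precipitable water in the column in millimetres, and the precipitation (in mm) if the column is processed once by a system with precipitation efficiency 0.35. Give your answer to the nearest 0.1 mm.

PW ≈ 7.2 mm; precipitation ≈ 2.5 mm

Precipitable water is the column-integrated vapour mass per unit area: PW = (1/g) Σ q̄ Δp, with q in kg/kg and Δp in Pa (1 kg/m² of water = 1 mm).
Layer 1020–770 hPa: Δp = 250 hPa = 25000 Pa, q̄ = 0.0019 kg/kg → 0.0019 × 25000 / 9.8 = 4.85 mm
Layer 770–680 hPa: Δp = 90 hPa = 9000 Pa, q̄ = 0.001 kg/kg → 0.001 × 9000 / 9.8 = 0.92 mm
Layer 680–620 hPa: Δp = 60 hPa = 6000 Pa, q̄ = 0.00047 kg/kg → 0.00047 × 6000 / 9.8 = 0.29 mm
Layer 620–350 hPa: Δp = 270 hPa = 27000 Pa, q̄ = 0.00042 kg/kg → 0.00042 × 27000 / 9.8 = 1.16 mm
PW = 4.85 + 0.92 + 0.29 + 1.16 = 7.22 ≈ 7.2 mm.
Precipitation = ε × PW = 0.35 × 7.2 = 2.5 mm.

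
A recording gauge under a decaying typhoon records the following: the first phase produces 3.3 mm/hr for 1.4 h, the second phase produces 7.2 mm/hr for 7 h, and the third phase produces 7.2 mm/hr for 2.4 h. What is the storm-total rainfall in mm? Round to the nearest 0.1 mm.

total ≈ 72.3 mm

Total = Σ Rᵢ Δtᵢ = 3.3 × 1.4 + 7.2 × 7 + 7.2 × 2.4
      = 4.62 + 50.4 + 17.28 = 72.3 mm.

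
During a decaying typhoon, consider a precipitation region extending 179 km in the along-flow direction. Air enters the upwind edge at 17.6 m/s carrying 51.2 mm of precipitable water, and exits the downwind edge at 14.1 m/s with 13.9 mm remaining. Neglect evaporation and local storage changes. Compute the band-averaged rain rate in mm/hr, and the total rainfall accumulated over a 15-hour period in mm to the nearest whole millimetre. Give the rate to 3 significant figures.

Column moisture flux per unit crosswind length is F = V × PW.
Inflow: F_in = 17.6 × 51.2 = 901.12 mm·m/s
Outflow: F_out = 14.1 × 13.9 = 195.99 mm·m/s
Steady-state rate R = (F_in − F_out)/L = (901.12 − 195.99) / 179000 m = 3.939e-03 mm/s.
R = 3.939e-03 × 3600 = 14.2 mm/hr.
Over 15 h: total = 14.2 × 15 = 213 mm.

R ≈ 14.2 mm/hr; total ≈ 213 mm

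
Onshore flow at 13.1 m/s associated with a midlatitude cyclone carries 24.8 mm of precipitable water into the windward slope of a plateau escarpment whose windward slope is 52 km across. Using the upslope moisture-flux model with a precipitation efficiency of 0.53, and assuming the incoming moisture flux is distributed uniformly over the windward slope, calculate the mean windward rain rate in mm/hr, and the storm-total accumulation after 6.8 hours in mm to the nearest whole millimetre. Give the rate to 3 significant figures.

R ≈ 11.9 mm/hr; total ≈ 81 mm

Incoming column moisture flux per unit ridge length: F = V × PW = 13.1 × 24.8 = 324.88 mm·m/s.
Spread over the 52 km slope with efficiency ε = 0.53: R = ε·F/W = 0.53 × 324.88 / 52000 m = 3.311e-03 mm/s.
R = 3.311e-03 × 3600 = 11.9 mm/hr.
Over 6.8 h: total = 11.9 × 6.8 = 80.92 ≈ 81 mm.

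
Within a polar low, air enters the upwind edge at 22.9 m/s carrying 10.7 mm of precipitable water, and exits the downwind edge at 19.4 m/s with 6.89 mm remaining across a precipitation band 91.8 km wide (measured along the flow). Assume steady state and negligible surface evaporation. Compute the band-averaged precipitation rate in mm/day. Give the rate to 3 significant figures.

Column moisture flux per unit crosswind length is F = V × PW.
Inflow: F_in = 22.9 × 10.7 = 245.03 mm·m/s
Outflow: F_out = 19.4 × 6.89 = 133.666 mm·m/s
Steady-state rate R = (F_in − F_out)/L = (245.03 − 133.666) / 91800 m = 1.213e-03 mm/s.
R = 1.213e-03 × 3600 × 24 = 105 mm/day.

R ≈ 105 mm/day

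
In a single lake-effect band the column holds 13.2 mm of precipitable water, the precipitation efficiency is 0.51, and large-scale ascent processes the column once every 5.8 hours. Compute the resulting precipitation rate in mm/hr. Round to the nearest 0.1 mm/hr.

Each overturning extracts ε × PW = 0.51 × 13.2 = 6.732 mm.
Rate = ε·PW / τ = 6.732 / 5.8 h = 1.2 mm/hr.

R ≈ 1.2 mm/hr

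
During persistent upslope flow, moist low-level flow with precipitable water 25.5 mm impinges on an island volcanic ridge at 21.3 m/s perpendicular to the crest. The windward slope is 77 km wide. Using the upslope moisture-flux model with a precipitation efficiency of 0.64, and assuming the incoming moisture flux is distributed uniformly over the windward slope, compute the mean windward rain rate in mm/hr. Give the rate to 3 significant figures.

Incoming column moisture flux per unit ridge length: F = V × PW = 21.3 × 25.5 = 543.15 mm·m/s.
Spread over the 77 km slope with efficiency ε = 0.64: R = ε·F/W = 0.64 × 543.15 / 77000 m = 4.514e-03 mm/s.
R = 4.514e-03 × 3600 = 16.3 mm/hr.

R ≈ 16.3 mm/hr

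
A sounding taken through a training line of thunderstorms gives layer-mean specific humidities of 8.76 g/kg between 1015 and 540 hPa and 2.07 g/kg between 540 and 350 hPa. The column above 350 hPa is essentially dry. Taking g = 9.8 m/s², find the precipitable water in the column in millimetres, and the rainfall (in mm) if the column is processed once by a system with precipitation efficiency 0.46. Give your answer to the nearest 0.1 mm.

Precipitable water is the column-integrated vapour mass per unit area: PW = (1/g) Σ q̄ Δp, with q in kg/kg and Δp in Pa (1 kg/m² of water = 1 mm).
Layer 1015–540 hPa: Δp = 475 hPa = 47500 Pa, q̄ = 0.00876 kg/kg → 0.00876 × 47500 / 9.8 = 42.46 mm
Layer 540–350 hPa: Δp = 190 hPa = 19000 Pa, q̄ = 0.00207 kg/kg → 0.00207 × 19000 / 9.8 = 4.01 mm
PW = 42.46 + 4.01 = 46.47 ≈ 46.5 mm.
Rainfall = ε × PW = 0.46 × 46.5 = 21.4 mm.

PW ≈ 46.5 mm; rainfall ≈ 21.4 mm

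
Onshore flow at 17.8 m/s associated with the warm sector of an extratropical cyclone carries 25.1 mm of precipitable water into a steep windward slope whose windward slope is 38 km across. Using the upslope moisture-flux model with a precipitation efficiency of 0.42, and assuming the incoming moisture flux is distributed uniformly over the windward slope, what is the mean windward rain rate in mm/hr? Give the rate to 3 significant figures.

Incoming column moisture flux per unit ridge length: F = V × PW = 17.8 × 25.1 = 446.78 mm·m/s.
Spread over the 38 km slope with efficiency ε = 0.42: R = ε·F/W = 0.42 × 446.78 / 38000 m = 4.938e-03 mm/s.
R = 4.938e-03 × 3600 = 17.8 mm/hr.

R ≈ 17.8 mm/hr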